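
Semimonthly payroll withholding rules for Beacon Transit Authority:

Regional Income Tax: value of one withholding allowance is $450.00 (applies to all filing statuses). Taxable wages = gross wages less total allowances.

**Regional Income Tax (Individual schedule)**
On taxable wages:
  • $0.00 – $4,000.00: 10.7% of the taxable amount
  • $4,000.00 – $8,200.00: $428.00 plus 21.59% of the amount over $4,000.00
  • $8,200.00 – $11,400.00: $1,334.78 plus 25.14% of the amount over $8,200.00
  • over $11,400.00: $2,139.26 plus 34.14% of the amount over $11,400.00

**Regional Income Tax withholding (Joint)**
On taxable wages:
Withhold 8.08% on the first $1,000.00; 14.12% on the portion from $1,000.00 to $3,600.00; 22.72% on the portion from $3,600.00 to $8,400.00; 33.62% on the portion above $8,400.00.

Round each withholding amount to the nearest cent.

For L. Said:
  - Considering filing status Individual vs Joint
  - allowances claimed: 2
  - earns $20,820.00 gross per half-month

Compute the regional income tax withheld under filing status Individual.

Regional Income Tax (Individual): taxable = $20,820.00 − 2×$450.00 = $19,920.00
  $2,139.26 + 34.14% × ($19,920.00 − $11,400.00) = $2,139.26 + 34.14% × $8,520.00 = $5,047.99

$5,047.99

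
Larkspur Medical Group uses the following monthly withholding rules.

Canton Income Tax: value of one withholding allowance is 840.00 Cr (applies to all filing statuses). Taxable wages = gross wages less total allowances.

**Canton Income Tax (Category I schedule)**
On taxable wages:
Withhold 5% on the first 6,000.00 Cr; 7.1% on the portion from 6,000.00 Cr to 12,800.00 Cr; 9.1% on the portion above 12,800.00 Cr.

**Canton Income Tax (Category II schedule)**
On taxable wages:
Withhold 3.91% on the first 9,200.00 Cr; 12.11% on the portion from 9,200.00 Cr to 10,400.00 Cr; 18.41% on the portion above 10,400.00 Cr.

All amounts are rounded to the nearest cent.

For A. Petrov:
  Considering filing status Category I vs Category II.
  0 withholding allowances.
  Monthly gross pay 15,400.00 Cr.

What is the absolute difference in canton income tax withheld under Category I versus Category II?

406.14 Cr

Canton Income Tax (Category I): taxable = 15,400.00 Cr
  782.80 Cr + 9.1% × (15,400.00 Cr − 12,800.00 Cr) = 782.80 Cr + 9.1% × 2,600.00 Cr = 1,019.40 Cr
Canton Income Tax (Category II): taxable = 15,400.00 Cr
  505.04 Cr + 18.41% × (15,400.00 Cr − 10,400.00 Cr) = 505.04 Cr + 18.41% × 5,000.00 Cr = 1,425.54 Cr
Difference: |1,019.40 Cr − 1,425.54 Cr| = 406.14 Cr (higher under Category II)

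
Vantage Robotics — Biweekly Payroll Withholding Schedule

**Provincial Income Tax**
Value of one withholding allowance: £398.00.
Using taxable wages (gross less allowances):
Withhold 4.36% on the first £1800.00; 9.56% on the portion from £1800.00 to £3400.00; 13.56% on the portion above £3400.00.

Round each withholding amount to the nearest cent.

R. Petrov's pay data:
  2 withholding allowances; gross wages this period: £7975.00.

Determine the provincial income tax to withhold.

Provincial Income Tax: taxable = £7975.00 − 2×£398.00 = £7179.00
  £231.44 + 13.56% × (£7179.00 − £3400.00) = £231.44 + 13.56% × £3779.00 = £743.87

£743.87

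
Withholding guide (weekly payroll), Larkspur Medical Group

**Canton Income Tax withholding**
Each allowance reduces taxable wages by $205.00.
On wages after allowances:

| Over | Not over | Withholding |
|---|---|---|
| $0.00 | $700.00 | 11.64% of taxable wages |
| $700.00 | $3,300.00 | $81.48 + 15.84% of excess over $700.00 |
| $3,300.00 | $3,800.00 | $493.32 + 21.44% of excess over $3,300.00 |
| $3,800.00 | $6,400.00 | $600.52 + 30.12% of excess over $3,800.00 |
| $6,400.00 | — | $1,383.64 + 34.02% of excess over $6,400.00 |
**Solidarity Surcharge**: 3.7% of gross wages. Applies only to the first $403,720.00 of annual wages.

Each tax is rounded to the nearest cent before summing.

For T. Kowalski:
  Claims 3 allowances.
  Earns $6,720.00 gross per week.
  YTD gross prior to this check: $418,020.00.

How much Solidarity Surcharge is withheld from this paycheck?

Solidarity Surcharge: YTD $418,020.00 ≥ cap $403,720.00 → $0.00

$0.00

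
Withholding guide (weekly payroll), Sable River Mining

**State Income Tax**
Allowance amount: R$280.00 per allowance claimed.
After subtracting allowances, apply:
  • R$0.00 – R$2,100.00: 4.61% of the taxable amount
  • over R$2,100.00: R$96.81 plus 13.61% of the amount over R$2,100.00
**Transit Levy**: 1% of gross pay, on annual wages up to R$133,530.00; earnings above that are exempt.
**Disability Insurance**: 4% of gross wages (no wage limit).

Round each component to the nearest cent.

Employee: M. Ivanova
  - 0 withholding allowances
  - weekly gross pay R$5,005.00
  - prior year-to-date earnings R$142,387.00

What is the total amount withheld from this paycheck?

State Income Tax: taxable = R$5,005.00
  R$96.81 + 13.61% × (R$5,005.00 − R$2,100.00) = R$96.81 + 13.61% × R$2,905.00 = R$492.18
Transit Levy: YTD R$142,387.00 ≥ cap R$133,530.00 → R$0.00
Disability Insurance: 4% × R$5,005.00 = R$200.20
Total: R$492.18 + R$0.00 + R$200.20 = R$692.38

R$692.38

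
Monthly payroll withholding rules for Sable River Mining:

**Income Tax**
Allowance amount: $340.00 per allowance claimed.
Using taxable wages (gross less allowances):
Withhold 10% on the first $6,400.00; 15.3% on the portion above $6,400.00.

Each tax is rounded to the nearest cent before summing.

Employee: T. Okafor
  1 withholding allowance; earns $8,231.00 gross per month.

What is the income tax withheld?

$868.12

Income Tax: taxable = $8,231.00 − 1×$340.00 = $7,891.00
  $640.00 + 15.3% × ($7,891.00 − $6,400.00) = $640.00 + 15.3% × $1,491.00 = $868.12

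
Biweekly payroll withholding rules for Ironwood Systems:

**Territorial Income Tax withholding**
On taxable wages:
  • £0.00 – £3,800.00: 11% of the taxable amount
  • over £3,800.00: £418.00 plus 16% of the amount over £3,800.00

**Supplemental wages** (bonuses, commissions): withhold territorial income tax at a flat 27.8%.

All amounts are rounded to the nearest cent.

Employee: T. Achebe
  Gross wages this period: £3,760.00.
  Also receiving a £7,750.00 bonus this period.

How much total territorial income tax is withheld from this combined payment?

Territorial Income Tax: taxable = £3,760.00
  11% × £3,760.00 = £413.60
Supplemental (27.8% flat on bonus): 27.8% × £7,750.00 = £2,154.50
Total territorial income tax: £413.60 + £2,154.50 = £2,568.10

£2,568.10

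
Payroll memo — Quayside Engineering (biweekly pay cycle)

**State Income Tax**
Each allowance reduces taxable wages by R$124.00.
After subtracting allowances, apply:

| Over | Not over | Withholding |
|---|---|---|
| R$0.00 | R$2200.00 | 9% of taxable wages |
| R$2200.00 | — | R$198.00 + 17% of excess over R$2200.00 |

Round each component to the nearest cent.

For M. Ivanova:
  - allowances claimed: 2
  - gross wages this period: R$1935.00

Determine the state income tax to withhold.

State Income Tax: taxable = R$1935.00 − 2×R$124.00 = R$1687.00
  9% × R$1687.00 = R$151.83

R$151.83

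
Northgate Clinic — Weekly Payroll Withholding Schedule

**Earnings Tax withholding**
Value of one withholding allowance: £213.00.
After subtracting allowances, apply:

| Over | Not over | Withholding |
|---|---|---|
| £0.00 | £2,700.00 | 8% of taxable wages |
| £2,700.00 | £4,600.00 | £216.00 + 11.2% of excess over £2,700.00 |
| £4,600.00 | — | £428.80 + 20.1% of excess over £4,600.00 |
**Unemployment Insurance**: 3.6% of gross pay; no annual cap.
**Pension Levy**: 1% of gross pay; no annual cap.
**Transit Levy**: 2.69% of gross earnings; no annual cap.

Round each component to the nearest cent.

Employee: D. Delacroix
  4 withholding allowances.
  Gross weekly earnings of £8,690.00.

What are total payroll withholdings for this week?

Earnings Tax: taxable = £8,690.00 − 4×£213.00 = £7,838.00
  £428.80 + 20.1% × (£7,838.00 − £4,600.00) = £428.80 + 20.1% × £3,238.00 = £1,079.64
Unemployment Insurance: 3.6% × £8,690.00 = £312.84
Pension Levy: 1% × £8,690.00 = £86.90
Transit Levy: 2.69% × £8,690.00 = £233.76
Total: £1,079.64 + £312.84 + £86.90 + £233.76 = £1,713.14

£1,713.14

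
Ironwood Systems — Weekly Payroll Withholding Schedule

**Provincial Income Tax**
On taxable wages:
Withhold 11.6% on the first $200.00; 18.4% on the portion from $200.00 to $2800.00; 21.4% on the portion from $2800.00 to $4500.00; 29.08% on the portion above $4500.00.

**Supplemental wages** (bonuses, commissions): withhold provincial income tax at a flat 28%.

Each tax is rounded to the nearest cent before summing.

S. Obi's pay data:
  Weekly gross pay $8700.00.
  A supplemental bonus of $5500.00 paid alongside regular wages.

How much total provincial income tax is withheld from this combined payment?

$3626.76

Provincial Income Tax: taxable = $8700.00
  $865.40 + 29.08% × ($8700.00 − $4500.00) = $865.40 + 29.08% × $4200.00 = $2086.76
Supplemental (28% flat on bonus): 28% × $5500.00 = $1540.00
Total provincial income tax: $2086.76 + $1540.00 = $3626.76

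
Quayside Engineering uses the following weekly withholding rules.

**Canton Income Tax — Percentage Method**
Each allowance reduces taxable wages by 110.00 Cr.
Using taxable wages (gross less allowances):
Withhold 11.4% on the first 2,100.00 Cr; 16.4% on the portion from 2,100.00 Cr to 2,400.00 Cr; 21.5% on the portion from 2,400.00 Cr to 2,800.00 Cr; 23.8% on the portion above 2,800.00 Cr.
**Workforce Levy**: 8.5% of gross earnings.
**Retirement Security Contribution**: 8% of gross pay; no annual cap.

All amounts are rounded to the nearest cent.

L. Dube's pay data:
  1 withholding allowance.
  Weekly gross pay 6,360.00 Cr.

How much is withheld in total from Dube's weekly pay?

Canton Income Tax: taxable = 6,360.00 Cr − 1×110.00 Cr = 6,250.00 Cr
  374.60 Cr + 23.8% × (6,250.00 Cr − 2,800.00 Cr) = 374.60 Cr + 23.8% × 3,450.00 Cr = 1,195.70 Cr
Workforce Levy: 8.5% × 6,360.00 Cr = 540.60 Cr
Retirement Security Contribution: 8% × 6,360.00 Cr = 508.80 Cr
Total: 1,195.70 Cr + 540.60 Cr + 508.80 Cr = 2,245.10 Cr

2,245.10 Cr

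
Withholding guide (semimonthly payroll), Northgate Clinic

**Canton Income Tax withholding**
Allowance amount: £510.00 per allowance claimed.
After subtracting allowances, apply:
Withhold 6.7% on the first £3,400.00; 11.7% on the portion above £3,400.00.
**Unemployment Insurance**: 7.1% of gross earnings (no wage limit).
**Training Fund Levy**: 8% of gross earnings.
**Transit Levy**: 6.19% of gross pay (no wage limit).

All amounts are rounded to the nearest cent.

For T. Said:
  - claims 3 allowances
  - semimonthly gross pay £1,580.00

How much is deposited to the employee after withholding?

£1,240.27

Canton Income Tax: taxable = £1,580.00 − 3×£510.00 = £50.00
  6.7% × £50.00 = £3.35
Unemployment Insurance: 7.1% × £1,580.00 = £112.18
Training Fund Levy: 8% × £1,580.00 = £126.40
Transit Levy: 6.19% × £1,580.00 = £97.80
Total withheld: £3.35 + £112.18 + £126.40 + £97.80 = £339.73
Net pay: £1,580.00 − £339.73 = £1,240.27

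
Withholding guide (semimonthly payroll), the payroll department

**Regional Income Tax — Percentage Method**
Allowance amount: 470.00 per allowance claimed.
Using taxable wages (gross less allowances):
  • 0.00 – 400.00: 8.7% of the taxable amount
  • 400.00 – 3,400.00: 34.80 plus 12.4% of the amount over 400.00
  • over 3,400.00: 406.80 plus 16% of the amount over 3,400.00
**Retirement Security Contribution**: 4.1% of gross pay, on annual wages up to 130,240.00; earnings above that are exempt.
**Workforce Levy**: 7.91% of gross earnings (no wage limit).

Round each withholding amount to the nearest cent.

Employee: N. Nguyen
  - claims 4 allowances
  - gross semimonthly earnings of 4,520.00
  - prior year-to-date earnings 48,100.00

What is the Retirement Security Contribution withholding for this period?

Retirement Security Contribution: 4.1% × 4,520.00 = 185.32

185.32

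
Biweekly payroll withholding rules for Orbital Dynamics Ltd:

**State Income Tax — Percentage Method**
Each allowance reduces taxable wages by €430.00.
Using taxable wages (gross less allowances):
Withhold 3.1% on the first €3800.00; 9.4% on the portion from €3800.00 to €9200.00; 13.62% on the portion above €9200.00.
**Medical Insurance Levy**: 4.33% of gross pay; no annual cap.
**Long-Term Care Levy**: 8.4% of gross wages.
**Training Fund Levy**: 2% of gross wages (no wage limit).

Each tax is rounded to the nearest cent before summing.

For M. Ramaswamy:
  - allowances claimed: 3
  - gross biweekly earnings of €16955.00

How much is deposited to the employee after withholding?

€12951.60

State Income Tax: taxable = €16955.00 − 3×€430.00 = €15665.00
  €625.40 + 13.62% × (€15665.00 − €9200.00) = €625.40 + 13.62% × €6465.00 = €1505.93
Medical Insurance Levy: 4.33% × €16955.00 = €734.15
Long-Term Care Levy: 8.4% × €16955.00 = €1424.22
Training Fund Levy: 2% × €16955.00 = €339.10
Total withheld: €1505.93 + €734.15 + €1424.22 + €339.10 = €4003.40
Net pay: €16955.00 − €4003.40 = €12951.60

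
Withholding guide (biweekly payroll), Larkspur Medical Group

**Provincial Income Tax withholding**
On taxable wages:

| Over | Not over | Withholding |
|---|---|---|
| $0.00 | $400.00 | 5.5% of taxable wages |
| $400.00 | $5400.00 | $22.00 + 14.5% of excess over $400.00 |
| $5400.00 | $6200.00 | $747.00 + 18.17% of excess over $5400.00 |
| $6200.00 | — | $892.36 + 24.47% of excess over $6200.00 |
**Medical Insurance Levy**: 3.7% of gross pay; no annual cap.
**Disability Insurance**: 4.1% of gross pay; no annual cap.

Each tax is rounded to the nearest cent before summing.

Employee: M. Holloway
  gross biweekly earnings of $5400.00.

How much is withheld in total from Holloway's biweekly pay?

$1168.20

Provincial Income Tax: taxable = $5400.00
  $22.00 + 14.5% × ($5400.00 − $400.00) = $22.00 + 14.5% × $5000.00 = $747.00
Medical Insurance Levy: 3.7% × $5400.00 = $199.80
Disability Insurance: 4.1% × $5400.00 = $221.40
Total: $747.00 + $199.80 + $221.40 = $1168.20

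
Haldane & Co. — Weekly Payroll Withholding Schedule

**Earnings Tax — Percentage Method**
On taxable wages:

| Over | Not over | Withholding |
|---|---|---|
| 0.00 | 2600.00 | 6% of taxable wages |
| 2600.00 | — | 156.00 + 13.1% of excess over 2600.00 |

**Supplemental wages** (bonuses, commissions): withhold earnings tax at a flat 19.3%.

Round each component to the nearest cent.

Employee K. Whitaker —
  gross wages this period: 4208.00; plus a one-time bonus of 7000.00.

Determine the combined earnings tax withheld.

1717.65

Earnings Tax: taxable = 4208.00
  156.00 + 13.1% × (4208.00 − 2600.00) = 156.00 + 13.1% × 1608.00 = 366.65
Supplemental (19.3% flat on bonus): 19.3% × 7000.00 = 1351.00
Total earnings tax: 366.65 + 1351.00 = 1717.65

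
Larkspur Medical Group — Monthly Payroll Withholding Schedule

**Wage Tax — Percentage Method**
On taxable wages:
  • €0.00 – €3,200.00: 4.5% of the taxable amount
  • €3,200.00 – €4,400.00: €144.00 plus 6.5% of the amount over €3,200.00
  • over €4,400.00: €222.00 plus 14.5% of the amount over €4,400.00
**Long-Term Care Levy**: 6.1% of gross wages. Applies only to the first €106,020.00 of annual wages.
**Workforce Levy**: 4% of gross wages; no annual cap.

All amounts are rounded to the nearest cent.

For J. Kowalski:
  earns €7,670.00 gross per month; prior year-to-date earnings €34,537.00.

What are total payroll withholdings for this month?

Wage Tax: taxable = €7,670.00
  €222.00 + 14.5% × (€7,670.00 − €4,400.00) = €222.00 + 14.5% × €3,270.00 = €696.15
Long-Term Care Levy: 6.1% × €7,670.00 = €467.87
Workforce Levy: 4% × €7,670.00 = €306.80
Total: €696.15 + €467.87 + €306.80 = €1,470.82

€1,470.82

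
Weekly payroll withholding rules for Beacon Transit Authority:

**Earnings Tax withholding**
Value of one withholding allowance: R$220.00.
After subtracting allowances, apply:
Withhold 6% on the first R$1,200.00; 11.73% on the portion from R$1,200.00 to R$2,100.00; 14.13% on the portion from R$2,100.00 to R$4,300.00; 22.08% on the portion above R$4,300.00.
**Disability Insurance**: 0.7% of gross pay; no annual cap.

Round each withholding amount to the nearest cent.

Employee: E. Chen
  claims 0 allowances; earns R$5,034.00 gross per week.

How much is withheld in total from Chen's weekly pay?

R$685.74

Earnings Tax: taxable = R$5,034.00
  R$488.43 + 22.08% × (R$5,034.00 − R$4,300.00) = R$488.43 + 22.08% × R$734.00 = R$650.50
Disability Insurance: 0.7% × R$5,034.00 = R$35.24
Total: R$650.50 + R$35.24 = R$685.74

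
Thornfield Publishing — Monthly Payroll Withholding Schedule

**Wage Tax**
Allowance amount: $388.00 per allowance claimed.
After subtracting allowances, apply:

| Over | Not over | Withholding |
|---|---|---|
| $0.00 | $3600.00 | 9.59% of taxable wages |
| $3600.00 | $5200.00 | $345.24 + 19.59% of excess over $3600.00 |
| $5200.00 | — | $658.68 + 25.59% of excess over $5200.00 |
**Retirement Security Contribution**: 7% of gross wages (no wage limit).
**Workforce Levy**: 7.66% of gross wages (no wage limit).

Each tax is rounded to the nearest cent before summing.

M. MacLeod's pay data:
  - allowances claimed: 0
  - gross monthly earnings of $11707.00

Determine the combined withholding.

$4040.07

Wage Tax: taxable = $11707.00
  $658.68 + 25.59% × ($11707.00 − $5200.00) = $658.68 + 25.59% × $6507.00 = $2323.82
Retirement Security Contribution: 7% × $11707.00 = $819.49
Workforce Levy: 7.66% × $11707.00 = $896.76
Total: $2323.82 + $819.49 + $896.76 = $4040.07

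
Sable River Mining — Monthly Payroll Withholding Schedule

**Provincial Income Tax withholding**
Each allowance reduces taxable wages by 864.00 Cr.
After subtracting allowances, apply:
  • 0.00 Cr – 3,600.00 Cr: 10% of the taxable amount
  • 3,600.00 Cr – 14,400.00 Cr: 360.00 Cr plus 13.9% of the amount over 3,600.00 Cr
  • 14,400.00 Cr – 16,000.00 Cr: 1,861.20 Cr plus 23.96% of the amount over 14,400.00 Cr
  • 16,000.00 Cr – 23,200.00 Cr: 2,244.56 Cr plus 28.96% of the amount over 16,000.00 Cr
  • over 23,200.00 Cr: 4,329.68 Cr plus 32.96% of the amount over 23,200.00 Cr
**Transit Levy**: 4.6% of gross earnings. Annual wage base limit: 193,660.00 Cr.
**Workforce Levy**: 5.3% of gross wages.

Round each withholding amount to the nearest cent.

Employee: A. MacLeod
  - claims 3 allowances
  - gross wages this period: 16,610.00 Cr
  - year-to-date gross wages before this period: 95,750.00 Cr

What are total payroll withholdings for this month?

3,452.49 Cr

Provincial Income Tax: taxable = 16,610.00 Cr − 3×864.00 Cr = 14,018.00 Cr
  360.00 Cr + 13.9% × (14,018.00 Cr − 3,600.00 Cr) = 360.00 Cr + 13.9% × 10,418.00 Cr = 1,808.10 Cr
Transit Levy: 4.6% × 16,610.00 Cr = 764.06 Cr
Workforce Levy: 5.3% × 16,610.00 Cr = 880.33 Cr
Total: 1,808.10 Cr + 764.06 Cr + 880.33 Cr = 3,452.49 Cr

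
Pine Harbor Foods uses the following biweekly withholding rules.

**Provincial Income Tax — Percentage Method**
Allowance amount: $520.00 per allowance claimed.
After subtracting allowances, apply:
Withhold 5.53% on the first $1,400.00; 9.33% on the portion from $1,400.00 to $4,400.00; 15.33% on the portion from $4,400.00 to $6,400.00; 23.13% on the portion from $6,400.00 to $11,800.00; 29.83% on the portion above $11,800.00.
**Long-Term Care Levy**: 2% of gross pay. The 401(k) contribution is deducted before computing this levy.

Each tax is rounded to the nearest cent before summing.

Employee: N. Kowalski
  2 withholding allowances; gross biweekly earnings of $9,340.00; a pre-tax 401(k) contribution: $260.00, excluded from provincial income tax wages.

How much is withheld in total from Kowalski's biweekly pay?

Provincial Income Tax: taxable = $9,340.00 − $260.00 − 2×$520.00 = $8,040.00
  $663.92 + 23.13% × ($8,040.00 − $6,400.00) = $663.92 + 23.13% × $1,640.00 = $1,043.25
Long-Term Care Levy: 2% × $9,080.00 = $181.60
Total: $1,043.25 + $181.60 = $1,224.85

$1,224.85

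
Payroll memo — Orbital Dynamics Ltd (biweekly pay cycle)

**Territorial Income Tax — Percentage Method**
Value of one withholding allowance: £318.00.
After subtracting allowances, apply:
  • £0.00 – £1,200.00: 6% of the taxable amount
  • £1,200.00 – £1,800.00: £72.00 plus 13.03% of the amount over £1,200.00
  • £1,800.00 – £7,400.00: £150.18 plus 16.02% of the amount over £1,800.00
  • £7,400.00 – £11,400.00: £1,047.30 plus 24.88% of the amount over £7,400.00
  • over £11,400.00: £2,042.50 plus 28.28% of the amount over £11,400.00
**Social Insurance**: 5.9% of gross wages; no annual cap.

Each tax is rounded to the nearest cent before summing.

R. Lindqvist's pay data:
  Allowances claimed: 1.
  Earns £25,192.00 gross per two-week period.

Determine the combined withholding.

Territorial Income Tax: taxable = £25,192.00 − 1×£318.00 = £24,874.00
  £2,042.50 + 28.28% × (£24,874.00 − £11,400.00) = £2,042.50 + 28.28% × £13,474.00 = £5,852.95
Social Insurance: 5.9% × £25,192.00 = £1,486.33
Total: £5,852.95 + £1,486.33 = £7,339.28

£7,339.28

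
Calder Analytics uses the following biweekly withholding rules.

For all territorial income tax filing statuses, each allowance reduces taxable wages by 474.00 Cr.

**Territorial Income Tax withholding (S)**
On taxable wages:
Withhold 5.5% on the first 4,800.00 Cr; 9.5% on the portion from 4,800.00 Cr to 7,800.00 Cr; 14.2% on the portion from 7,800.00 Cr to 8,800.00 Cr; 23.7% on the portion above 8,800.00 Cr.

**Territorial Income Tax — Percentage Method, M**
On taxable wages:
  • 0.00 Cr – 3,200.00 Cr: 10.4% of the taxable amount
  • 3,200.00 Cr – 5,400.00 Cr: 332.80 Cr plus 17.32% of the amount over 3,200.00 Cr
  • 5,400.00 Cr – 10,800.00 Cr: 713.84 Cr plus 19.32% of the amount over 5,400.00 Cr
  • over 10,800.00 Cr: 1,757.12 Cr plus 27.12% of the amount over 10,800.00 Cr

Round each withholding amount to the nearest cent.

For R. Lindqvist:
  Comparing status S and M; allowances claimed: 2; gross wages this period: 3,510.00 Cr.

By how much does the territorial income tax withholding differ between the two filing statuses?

125.54 Cr

Territorial Income Tax (S): taxable = 3,510.00 Cr − 2×474.00 Cr = 2,562.00 Cr
  5.5% × 2,562.00 Cr = 140.91 Cr
Territorial Income Tax (M): taxable = 3,510.00 Cr − 2×474.00 Cr = 2,562.00 Cr
  10.4% × 2,562.00 Cr = 266.45 Cr
Difference: |140.91 Cr − 266.45 Cr| = 125.54 Cr (higher under M)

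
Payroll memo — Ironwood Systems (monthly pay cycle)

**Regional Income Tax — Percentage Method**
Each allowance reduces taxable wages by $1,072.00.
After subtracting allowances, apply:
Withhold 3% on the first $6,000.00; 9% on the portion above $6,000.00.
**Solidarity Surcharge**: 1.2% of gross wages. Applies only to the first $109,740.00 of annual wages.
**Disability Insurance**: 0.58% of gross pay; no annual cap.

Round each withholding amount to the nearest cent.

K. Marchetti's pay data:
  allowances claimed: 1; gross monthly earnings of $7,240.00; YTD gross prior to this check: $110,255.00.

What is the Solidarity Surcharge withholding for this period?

Solidarity Surcharge: YTD $110,255.00 ≥ cap $109,740.00 → $0.00

$0.00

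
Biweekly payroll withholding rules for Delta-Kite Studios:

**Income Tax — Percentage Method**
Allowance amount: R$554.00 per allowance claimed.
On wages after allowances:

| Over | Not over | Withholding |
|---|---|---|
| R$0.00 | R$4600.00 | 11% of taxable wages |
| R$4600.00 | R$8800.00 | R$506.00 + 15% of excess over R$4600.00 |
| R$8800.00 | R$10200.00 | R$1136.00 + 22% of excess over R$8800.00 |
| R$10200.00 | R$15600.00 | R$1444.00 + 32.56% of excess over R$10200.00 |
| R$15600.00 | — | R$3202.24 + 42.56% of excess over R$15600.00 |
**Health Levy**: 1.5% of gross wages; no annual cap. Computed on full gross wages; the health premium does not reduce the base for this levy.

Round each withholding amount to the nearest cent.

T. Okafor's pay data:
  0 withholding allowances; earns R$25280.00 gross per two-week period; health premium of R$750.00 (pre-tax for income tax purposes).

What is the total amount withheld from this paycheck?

Income Tax: taxable = R$25280.00 − R$750.00 = R$24530.00
  R$3202.24 + 42.56% × (R$24530.00 − R$15600.00) = R$3202.24 + 42.56% × R$8930.00 = R$7002.85
Health Levy: 1.5% × R$25280.00 = R$379.20
Total: R$7002.85 + R$379.20 = R$7382.05

R$7382.05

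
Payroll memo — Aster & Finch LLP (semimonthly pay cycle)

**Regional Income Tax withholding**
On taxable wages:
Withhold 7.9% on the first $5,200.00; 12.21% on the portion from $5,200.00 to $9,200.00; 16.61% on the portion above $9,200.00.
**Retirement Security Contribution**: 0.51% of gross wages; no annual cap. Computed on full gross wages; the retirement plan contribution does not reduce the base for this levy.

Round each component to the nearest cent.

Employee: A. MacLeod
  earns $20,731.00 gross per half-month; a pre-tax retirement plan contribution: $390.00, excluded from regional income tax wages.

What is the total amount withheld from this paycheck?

$2,855.45

Regional Income Tax: taxable = $20,731.00 − $390.00 = $20,341.00
  $899.20 + 16.61% × ($20,341.00 − $9,200.00) = $899.20 + 16.61% × $11,141.00 = $2,749.72
Retirement Security Contribution: 0.51% × $20,731.00 = $105.73
Total: $2,749.72 + $105.73 = $2,855.45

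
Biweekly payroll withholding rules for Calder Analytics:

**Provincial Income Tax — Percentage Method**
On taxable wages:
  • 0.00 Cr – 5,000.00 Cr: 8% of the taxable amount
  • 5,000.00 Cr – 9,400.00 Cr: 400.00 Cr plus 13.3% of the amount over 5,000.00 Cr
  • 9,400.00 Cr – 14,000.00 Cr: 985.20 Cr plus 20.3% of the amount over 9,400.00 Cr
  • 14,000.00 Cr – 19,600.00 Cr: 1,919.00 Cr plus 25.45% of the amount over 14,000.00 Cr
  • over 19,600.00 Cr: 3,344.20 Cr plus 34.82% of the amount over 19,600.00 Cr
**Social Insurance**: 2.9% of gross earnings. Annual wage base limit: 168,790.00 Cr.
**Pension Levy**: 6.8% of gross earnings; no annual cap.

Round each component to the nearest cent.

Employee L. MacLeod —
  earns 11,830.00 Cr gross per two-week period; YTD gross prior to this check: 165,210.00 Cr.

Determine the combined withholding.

Provincial Income Tax: taxable = 11,830.00 Cr
  985.20 Cr + 20.3% × (11,830.00 Cr − 9,400.00 Cr) = 985.20 Cr + 20.3% × 2,430.00 Cr = 1,478.49 Cr
Social Insurance: cap 168,790.00 Cr − YTD 165,210.00 Cr = 3,580.00 Cr subject; 2.9% × 3,580.00 Cr = 103.82 Cr
Pension Levy: 6.8% × 11,830.00 Cr = 804.44 Cr
Total: 1,478.49 Cr + 103.82 Cr + 804.44 Cr = 2,386.75 Cr

2,386.75 Cr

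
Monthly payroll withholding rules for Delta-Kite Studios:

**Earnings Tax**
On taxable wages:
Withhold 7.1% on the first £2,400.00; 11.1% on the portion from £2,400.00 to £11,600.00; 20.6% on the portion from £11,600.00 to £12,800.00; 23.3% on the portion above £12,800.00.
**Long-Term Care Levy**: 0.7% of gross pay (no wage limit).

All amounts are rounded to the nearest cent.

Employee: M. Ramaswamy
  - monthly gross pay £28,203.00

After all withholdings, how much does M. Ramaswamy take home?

£22,977.88

Earnings Tax: taxable = £28,203.00
  £1,438.80 + 23.3% × (£28,203.00 − £12,800.00) = £1,438.80 + 23.3% × £15,403.00 = £5,027.70
Long-Term Care Levy: 0.7% × £28,203.00 = £197.42
Total withheld: £5,027.70 + £197.42 = £5,225.12
Net pay: £28,203.00 − £5,225.12 = £22,977.88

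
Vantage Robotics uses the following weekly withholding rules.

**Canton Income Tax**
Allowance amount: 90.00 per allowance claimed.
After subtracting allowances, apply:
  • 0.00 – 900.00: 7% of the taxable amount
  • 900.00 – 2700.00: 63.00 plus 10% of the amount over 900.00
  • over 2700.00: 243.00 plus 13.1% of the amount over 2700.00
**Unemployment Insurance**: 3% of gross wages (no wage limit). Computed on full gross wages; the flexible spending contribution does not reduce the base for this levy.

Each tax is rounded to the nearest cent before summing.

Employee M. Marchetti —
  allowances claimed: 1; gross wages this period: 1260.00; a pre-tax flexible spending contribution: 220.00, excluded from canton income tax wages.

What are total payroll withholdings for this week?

105.80

Canton Income Tax: taxable = 1260.00 − 220.00 − 1×90.00 = 950.00
  63.00 + 10% × (950.00 − 900.00) = 63.00 + 10% × 50.00 = 68.00
Unemployment Insurance: 3% × 1260.00 = 37.80
Total: 68.00 + 37.80 = 105.80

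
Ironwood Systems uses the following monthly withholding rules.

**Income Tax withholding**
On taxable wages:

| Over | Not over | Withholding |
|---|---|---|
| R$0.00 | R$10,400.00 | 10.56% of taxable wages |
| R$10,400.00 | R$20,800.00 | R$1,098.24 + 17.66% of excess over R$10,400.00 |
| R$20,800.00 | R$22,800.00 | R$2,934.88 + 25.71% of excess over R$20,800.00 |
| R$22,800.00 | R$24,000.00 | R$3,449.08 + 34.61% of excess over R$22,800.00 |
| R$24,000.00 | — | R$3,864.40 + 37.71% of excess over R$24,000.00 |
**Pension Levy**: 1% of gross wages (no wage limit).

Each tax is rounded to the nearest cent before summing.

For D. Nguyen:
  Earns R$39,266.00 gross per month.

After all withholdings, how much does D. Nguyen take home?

Income Tax: taxable = R$39,266.00
  R$3,864.40 + 37.71% × (R$39,266.00 − R$24,000.00) = R$3,864.40 + 37.71% × R$15,266.00 = R$9,621.21
Pension Levy: 1% × R$39,266.00 = R$392.66
Total withheld: R$9,621.21 + R$392.66 = R$10,013.87
Net pay: R$39,266.00 − R$10,013.87 = R$29,252.13

R$29,252.13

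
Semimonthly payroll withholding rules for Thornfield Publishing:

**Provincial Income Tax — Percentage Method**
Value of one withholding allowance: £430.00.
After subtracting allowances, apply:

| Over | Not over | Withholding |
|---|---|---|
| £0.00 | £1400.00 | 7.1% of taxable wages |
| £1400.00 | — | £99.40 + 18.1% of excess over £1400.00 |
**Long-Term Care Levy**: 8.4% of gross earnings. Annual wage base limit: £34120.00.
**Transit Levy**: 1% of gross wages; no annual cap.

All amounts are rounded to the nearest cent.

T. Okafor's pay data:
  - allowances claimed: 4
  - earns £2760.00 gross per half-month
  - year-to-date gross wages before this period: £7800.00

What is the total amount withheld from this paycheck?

£333.28

Provincial Income Tax: taxable = £2760.00 − 4×£430.00 = £1040.00
  7.1% × £1040.00 = £73.84
Long-Term Care Levy: 8.4% × £2760.00 = £231.84
Transit Levy: 1% × £2760.00 = £27.60
Total: £73.84 + £231.84 + £27.60 = £333.28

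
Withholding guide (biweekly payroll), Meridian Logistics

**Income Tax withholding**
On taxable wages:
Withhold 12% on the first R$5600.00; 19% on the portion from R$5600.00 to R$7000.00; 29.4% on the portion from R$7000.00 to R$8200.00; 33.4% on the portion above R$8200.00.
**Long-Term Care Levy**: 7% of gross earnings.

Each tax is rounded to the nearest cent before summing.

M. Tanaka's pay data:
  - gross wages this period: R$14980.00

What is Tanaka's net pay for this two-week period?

R$10376.08

Income Tax: taxable = R$14980.00
  R$1290.80 + 33.4% × (R$14980.00 − R$8200.00) = R$1290.80 + 33.4% × R$6780.00 = R$3555.32
Long-Term Care Levy: 7% × R$14980.00 = R$1048.60
Total withheld: R$3555.32 + R$1048.60 = R$4603.92
Net pay: R$14980.00 − R$4603.92 = R$10376.08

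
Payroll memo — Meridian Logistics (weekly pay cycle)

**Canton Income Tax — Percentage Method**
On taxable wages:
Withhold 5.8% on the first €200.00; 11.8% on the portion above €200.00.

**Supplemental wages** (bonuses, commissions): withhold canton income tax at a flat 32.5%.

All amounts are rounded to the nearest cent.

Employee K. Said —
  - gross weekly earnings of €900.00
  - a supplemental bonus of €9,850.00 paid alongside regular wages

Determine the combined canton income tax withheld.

€3,295.45

Canton Income Tax: taxable = €900.00
  €11.60 + 11.8% × (€900.00 − €200.00) = €11.60 + 11.8% × €700.00 = €94.20
Supplemental (32.5% flat on bonus): 32.5% × €9,850.00 = €3,201.25
Total canton income tax: €94.20 + €3,201.25 = €3,295.45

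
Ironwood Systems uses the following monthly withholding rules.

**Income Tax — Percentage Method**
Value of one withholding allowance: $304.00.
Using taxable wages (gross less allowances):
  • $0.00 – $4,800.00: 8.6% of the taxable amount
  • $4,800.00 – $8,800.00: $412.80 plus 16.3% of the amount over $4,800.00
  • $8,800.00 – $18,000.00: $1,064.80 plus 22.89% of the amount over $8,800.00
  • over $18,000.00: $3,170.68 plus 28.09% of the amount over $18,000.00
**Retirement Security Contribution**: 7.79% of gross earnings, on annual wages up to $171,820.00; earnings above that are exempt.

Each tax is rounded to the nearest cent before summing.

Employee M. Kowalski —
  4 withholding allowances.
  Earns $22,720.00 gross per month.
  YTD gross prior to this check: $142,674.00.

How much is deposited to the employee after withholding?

Income Tax: taxable = $22,720.00 − 4×$304.00 = $21,504.00
  $3,170.68 + 28.09% × ($21,504.00 − $18,000.00) = $3,170.68 + 28.09% × $3,504.00 = $4,154.95
Retirement Security Contribution: 7.79% × $22,720.00 = $1,769.89
Total withheld: $4,154.95 + $1,769.89 = $5,924.84
Net pay: $22,720.00 − $5,924.84 = $16,795.16

$16,795.16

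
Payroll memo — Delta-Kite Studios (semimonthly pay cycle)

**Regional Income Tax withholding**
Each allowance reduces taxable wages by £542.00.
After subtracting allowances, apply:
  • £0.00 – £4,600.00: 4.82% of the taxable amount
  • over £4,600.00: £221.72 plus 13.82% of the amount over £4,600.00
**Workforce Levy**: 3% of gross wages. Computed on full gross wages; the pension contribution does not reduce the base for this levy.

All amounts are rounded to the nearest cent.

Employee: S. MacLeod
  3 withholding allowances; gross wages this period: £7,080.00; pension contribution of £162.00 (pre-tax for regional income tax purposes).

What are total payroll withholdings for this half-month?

£529.75

Regional Income Tax: taxable = £7,080.00 − £162.00 − 3×£542.00 = £5,292.00
  £221.72 + 13.82% × (£5,292.00 − £4,600.00) = £221.72 + 13.82% × £692.00 = £317.35
Workforce Levy: 3% × £7,080.00 = £212.40
Total: £317.35 + £212.40 = £529.75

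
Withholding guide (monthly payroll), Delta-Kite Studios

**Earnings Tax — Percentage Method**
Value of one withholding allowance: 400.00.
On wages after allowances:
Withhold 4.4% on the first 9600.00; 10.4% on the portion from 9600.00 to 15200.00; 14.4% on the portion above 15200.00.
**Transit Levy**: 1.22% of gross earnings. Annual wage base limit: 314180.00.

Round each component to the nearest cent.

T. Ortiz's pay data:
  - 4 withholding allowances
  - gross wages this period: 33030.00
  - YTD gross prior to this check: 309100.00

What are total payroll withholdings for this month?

Earnings Tax: taxable = 33030.00 − 4×400.00 = 31430.00
  1004.80 + 14.4% × (31430.00 − 15200.00) = 1004.80 + 14.4% × 16230.00 = 3341.92
Transit Levy: cap 314180.00 − YTD 309100.00 = 5080.00 subject; 1.22% × 5080.00 = 61.98
Total: 3341.92 + 61.98 = 3403.90

3403.90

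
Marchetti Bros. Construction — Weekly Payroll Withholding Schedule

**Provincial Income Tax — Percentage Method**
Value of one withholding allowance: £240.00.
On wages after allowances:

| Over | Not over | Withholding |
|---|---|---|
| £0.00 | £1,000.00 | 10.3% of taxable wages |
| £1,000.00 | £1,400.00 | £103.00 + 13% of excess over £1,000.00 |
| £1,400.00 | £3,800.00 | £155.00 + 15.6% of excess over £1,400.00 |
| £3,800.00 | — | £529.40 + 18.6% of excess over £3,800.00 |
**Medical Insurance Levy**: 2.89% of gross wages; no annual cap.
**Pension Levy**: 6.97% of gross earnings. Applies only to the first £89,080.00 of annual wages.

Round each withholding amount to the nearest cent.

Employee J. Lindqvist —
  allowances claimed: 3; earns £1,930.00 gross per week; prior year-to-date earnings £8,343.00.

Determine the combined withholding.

£320.60

Provincial Income Tax: taxable = £1,930.00 − 3×£240.00 = £1,210.00
  £103.00 + 13% × (£1,210.00 − £1,000.00) = £103.00 + 13% × £210.00 = £130.30
Medical Insurance Levy: 2.89% × £1,930.00 = £55.78
Pension Levy: 6.97% × £1,930.00 = £134.52
Total: £130.30 + £55.78 + £134.52 = £320.60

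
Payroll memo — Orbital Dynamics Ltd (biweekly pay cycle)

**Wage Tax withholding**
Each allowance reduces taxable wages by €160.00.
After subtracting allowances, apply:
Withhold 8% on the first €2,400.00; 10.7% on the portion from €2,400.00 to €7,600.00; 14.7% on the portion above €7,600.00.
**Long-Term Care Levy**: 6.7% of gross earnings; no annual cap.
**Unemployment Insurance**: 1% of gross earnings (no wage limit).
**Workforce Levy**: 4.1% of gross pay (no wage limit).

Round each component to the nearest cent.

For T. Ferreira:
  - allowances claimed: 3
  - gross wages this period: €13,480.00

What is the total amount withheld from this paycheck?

Wage Tax: taxable = €13,480.00 − 3×€160.00 = €13,000.00
  €748.40 + 14.7% × (€13,000.00 − €7,600.00) = €748.40 + 14.7% × €5,400.00 = €1,542.20
Long-Term Care Levy: 6.7% × €13,480.00 = €903.16
Unemployment Insurance: 1% × €13,480.00 = €134.80
Workforce Levy: 4.1% × €13,480.00 = €552.68
Total: €1,542.20 + €903.16 + €134.80 + €552.68 = €3,132.84

€3,132.84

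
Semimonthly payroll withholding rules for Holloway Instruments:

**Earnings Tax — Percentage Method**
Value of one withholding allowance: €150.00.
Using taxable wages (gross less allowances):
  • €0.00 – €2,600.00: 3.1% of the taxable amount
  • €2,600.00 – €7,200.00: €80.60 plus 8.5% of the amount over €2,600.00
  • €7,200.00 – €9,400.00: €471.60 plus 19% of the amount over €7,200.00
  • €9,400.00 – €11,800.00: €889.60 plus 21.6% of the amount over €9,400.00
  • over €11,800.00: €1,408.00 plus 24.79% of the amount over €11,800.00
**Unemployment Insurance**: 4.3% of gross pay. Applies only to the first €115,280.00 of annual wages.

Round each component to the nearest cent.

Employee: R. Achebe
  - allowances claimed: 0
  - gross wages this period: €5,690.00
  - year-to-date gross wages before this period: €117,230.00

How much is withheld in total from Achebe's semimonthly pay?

Earnings Tax: taxable = €5,690.00
  €80.60 + 8.5% × (€5,690.00 − €2,600.00) = €80.60 + 8.5% × €3,090.00 = €343.25
Unemployment Insurance: YTD €117,230.00 ≥ cap €115,280.00 → €0.00
Total: €343.25 + €0.00 = €343.25

€343.25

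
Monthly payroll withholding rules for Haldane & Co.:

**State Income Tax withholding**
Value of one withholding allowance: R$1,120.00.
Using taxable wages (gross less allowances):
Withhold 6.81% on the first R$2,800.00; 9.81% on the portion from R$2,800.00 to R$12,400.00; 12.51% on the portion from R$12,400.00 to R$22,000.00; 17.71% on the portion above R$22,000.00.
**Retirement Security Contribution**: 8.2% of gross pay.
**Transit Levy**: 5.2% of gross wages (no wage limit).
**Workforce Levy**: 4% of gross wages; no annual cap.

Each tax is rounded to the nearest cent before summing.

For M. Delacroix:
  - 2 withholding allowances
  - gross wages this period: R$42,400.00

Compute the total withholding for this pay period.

State Income Tax: taxable = R$42,400.00 − 2×R$1,120.00 = R$40,160.00
  R$2,333.40 + 17.71% × (R$40,160.00 − R$22,000.00) = R$2,333.40 + 17.71% × R$18,160.00 = R$5,549.54
Retirement Security Contribution: 8.2% × R$42,400.00 = R$3,476.80
Transit Levy: 5.2% × R$42,400.00 = R$2,204.80
Workforce Levy: 4% × R$42,400.00 = R$1,696.00
Total: R$5,549.54 + R$3,476.80 + R$2,204.80 + R$1,696.00 = R$12,927.14

R$12,927.14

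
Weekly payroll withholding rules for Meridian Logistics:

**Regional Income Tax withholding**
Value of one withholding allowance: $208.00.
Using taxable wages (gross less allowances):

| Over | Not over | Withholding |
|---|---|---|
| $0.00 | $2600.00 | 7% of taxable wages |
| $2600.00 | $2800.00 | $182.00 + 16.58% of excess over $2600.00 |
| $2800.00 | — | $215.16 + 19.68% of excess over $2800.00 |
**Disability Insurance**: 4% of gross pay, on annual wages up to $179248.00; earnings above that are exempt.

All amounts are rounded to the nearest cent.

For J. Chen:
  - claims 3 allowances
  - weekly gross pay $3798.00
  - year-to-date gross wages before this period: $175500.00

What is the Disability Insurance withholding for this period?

$149.92

Disability Insurance: cap $179248.00 − YTD $175500.00 = $3748.00 subject; 4% × $3748.00 = $149.92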